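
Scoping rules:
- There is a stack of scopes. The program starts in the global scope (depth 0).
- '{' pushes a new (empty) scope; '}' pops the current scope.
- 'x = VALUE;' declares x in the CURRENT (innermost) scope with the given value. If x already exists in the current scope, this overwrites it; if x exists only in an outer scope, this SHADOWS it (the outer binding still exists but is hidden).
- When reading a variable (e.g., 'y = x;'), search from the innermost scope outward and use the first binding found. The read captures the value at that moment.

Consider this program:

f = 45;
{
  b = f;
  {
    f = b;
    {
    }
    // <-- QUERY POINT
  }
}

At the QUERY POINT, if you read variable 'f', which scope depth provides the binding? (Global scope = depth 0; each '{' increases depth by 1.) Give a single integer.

Step 1: declare f=45 at depth 0
Step 2: enter scope (depth=1)
Step 3: declare b=(read f)=45 at depth 1
Step 4: enter scope (depth=2)
Step 5: declare f=(read b)=45 at depth 2
Step 6: enter scope (depth=3)
Step 7: exit scope (depth=2)
Visible at query point: b=45 f=45

Answer: 2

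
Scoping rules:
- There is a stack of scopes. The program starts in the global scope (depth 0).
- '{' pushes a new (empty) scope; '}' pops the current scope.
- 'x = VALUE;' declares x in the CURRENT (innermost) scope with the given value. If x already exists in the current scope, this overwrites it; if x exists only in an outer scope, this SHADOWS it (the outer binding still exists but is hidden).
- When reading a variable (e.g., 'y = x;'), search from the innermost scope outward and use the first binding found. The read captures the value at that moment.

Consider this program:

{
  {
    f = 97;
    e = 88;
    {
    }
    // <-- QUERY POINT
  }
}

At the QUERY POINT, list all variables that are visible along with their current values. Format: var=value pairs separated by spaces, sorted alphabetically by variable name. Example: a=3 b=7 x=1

Answer: e=88 f=97

Derivation:
Step 1: enter scope (depth=1)
Step 2: enter scope (depth=2)
Step 3: declare f=97 at depth 2
Step 4: declare e=88 at depth 2
Step 5: enter scope (depth=3)
Step 6: exit scope (depth=2)
Visible at query point: e=88 f=97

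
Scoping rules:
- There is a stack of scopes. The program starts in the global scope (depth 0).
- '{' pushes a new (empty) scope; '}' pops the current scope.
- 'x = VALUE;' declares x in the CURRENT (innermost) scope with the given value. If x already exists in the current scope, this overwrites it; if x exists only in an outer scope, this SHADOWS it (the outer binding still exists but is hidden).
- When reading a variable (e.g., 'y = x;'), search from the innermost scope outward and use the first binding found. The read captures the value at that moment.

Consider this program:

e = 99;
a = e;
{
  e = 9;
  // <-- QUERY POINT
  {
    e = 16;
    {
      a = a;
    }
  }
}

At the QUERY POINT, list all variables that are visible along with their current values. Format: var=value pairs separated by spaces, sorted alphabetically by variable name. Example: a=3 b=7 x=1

Step 1: declare e=99 at depth 0
Step 2: declare a=(read e)=99 at depth 0
Step 3: enter scope (depth=1)
Step 4: declare e=9 at depth 1
Visible at query point: a=99 e=9

Answer: a=99 e=9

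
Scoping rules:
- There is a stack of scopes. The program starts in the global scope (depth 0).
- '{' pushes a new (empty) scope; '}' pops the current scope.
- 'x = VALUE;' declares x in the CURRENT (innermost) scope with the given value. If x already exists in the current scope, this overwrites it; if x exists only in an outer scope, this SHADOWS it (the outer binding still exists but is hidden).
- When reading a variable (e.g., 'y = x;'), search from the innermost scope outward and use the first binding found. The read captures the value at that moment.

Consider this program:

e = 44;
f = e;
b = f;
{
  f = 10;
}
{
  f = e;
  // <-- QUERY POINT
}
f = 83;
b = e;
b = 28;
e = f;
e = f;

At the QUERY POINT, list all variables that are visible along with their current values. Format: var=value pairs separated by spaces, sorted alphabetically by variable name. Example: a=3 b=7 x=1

Step 1: declare e=44 at depth 0
Step 2: declare f=(read e)=44 at depth 0
Step 3: declare b=(read f)=44 at depth 0
Step 4: enter scope (depth=1)
Step 5: declare f=10 at depth 1
Step 6: exit scope (depth=0)
Step 7: enter scope (depth=1)
Step 8: declare f=(read e)=44 at depth 1
Visible at query point: b=44 e=44 f=44

Answer: b=44 e=44 f=44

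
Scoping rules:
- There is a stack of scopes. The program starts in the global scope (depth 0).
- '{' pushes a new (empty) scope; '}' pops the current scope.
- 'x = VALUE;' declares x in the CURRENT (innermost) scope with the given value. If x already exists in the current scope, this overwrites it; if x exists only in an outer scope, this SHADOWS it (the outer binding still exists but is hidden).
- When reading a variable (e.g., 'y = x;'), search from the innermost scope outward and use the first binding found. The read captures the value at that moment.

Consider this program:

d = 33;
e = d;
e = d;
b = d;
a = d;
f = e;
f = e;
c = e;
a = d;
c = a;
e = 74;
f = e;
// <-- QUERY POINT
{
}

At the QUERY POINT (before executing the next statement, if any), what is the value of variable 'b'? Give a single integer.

Step 1: declare d=33 at depth 0
Step 2: declare e=(read d)=33 at depth 0
Step 3: declare e=(read d)=33 at depth 0
Step 4: declare b=(read d)=33 at depth 0
Step 5: declare a=(read d)=33 at depth 0
Step 6: declare f=(read e)=33 at depth 0
Step 7: declare f=(read e)=33 at depth 0
Step 8: declare c=(read e)=33 at depth 0
Step 9: declare a=(read d)=33 at depth 0
Step 10: declare c=(read a)=33 at depth 0
Step 11: declare e=74 at depth 0
Step 12: declare f=(read e)=74 at depth 0
Visible at query point: a=33 b=33 c=33 d=33 e=74 f=74

Answer: 33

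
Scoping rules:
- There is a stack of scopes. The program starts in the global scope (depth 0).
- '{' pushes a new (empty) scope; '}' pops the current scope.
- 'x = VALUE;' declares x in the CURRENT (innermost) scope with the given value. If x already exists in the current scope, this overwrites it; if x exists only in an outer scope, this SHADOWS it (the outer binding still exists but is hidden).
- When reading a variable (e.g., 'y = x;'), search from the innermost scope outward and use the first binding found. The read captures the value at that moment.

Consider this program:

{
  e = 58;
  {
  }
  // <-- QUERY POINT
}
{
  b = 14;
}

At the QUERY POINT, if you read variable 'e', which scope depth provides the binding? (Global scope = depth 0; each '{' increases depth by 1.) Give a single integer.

Step 1: enter scope (depth=1)
Step 2: declare e=58 at depth 1
Step 3: enter scope (depth=2)
Step 4: exit scope (depth=1)
Visible at query point: e=58

Answer: 1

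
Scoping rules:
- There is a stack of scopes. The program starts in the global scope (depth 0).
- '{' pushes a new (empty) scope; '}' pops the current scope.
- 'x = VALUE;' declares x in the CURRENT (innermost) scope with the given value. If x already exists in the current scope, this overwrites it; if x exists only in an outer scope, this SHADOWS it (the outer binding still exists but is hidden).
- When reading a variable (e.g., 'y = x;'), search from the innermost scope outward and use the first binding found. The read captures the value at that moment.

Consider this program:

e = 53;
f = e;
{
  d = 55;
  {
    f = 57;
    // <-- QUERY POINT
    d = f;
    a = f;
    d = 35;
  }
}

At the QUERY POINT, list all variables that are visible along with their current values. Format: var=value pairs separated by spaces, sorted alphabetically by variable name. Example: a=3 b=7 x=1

Answer: d=55 e=53 f=57

Derivation:
Step 1: declare e=53 at depth 0
Step 2: declare f=(read e)=53 at depth 0
Step 3: enter scope (depth=1)
Step 4: declare d=55 at depth 1
Step 5: enter scope (depth=2)
Step 6: declare f=57 at depth 2
Visible at query point: d=55 e=53 f=57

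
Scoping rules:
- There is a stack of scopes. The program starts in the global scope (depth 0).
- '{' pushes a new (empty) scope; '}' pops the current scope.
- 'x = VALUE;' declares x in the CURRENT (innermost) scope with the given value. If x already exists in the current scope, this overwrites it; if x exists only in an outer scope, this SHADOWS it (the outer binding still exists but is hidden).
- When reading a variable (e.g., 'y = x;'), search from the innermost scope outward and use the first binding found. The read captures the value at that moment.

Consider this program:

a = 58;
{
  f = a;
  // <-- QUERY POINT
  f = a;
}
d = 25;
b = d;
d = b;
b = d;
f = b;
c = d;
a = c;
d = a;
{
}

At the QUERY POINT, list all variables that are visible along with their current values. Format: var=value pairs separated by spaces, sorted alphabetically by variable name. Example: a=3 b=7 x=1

Answer: a=58 f=58

Derivation:
Step 1: declare a=58 at depth 0
Step 2: enter scope (depth=1)
Step 3: declare f=(read a)=58 at depth 1
Visible at query point: a=58 f=58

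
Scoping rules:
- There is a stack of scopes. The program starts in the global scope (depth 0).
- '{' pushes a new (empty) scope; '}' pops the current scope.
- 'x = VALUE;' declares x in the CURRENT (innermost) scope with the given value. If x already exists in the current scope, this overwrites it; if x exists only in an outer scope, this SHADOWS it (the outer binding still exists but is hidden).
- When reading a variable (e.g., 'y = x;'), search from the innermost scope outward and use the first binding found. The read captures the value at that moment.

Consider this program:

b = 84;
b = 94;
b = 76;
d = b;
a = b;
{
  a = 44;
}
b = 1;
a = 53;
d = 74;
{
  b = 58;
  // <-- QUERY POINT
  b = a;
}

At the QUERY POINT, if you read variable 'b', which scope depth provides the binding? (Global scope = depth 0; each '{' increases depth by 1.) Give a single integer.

Answer: 1

Derivation:
Step 1: declare b=84 at depth 0
Step 2: declare b=94 at depth 0
Step 3: declare b=76 at depth 0
Step 4: declare d=(read b)=76 at depth 0
Step 5: declare a=(read b)=76 at depth 0
Step 6: enter scope (depth=1)
Step 7: declare a=44 at depth 1
Step 8: exit scope (depth=0)
Step 9: declare b=1 at depth 0
Step 10: declare a=53 at depth 0
Step 11: declare d=74 at depth 0
Step 12: enter scope (depth=1)
Step 13: declare b=58 at depth 1
Visible at query point: a=53 b=58 d=74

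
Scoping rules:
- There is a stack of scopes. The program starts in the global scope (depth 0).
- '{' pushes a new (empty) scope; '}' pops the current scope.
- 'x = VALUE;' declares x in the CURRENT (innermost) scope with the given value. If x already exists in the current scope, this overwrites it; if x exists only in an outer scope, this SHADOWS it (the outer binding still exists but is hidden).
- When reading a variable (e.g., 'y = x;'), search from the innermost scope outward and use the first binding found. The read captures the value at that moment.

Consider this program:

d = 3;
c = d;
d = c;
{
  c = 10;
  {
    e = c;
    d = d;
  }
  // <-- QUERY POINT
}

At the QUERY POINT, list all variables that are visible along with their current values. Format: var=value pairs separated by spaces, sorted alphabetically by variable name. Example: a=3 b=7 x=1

Answer: c=10 d=3

Derivation:
Step 1: declare d=3 at depth 0
Step 2: declare c=(read d)=3 at depth 0
Step 3: declare d=(read c)=3 at depth 0
Step 4: enter scope (depth=1)
Step 5: declare c=10 at depth 1
Step 6: enter scope (depth=2)
Step 7: declare e=(read c)=10 at depth 2
Step 8: declare d=(read d)=3 at depth 2
Step 9: exit scope (depth=1)
Visible at query point: c=10 d=3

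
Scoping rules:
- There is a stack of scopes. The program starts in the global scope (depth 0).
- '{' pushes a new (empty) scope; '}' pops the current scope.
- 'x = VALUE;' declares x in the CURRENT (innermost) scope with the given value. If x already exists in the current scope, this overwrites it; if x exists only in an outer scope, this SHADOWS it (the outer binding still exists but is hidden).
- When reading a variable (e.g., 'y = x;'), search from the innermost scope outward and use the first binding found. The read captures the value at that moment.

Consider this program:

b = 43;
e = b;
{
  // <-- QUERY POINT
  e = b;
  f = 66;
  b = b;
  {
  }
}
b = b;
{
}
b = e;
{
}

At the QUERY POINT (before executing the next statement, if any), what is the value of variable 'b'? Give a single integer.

Answer: 43

Derivation:
Step 1: declare b=43 at depth 0
Step 2: declare e=(read b)=43 at depth 0
Step 3: enter scope (depth=1)
Visible at query point: b=43 e=43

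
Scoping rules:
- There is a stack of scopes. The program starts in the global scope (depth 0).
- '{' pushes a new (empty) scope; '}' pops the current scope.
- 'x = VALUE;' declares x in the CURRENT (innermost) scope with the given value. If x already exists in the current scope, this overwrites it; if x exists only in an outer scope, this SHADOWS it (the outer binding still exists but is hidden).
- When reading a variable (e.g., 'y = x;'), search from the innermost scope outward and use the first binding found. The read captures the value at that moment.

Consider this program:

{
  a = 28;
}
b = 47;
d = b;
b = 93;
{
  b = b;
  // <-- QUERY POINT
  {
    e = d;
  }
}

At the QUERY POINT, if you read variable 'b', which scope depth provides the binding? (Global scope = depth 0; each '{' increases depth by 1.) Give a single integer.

Step 1: enter scope (depth=1)
Step 2: declare a=28 at depth 1
Step 3: exit scope (depth=0)
Step 4: declare b=47 at depth 0
Step 5: declare d=(read b)=47 at depth 0
Step 6: declare b=93 at depth 0
Step 7: enter scope (depth=1)
Step 8: declare b=(read b)=93 at depth 1
Visible at query point: b=93 d=47

Answer: 1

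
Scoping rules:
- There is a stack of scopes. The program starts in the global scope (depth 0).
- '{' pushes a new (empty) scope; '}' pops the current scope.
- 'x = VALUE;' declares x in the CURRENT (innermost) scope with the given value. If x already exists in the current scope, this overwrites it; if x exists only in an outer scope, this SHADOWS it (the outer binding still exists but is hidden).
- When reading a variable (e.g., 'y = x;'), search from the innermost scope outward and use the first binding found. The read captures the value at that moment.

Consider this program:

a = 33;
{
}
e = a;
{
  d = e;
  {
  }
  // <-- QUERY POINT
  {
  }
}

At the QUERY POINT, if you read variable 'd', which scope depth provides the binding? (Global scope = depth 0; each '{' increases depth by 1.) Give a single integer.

Answer: 1

Derivation:
Step 1: declare a=33 at depth 0
Step 2: enter scope (depth=1)
Step 3: exit scope (depth=0)
Step 4: declare e=(read a)=33 at depth 0
Step 5: enter scope (depth=1)
Step 6: declare d=(read e)=33 at depth 1
Step 7: enter scope (depth=2)
Step 8: exit scope (depth=1)
Visible at query point: a=33 d=33 e=33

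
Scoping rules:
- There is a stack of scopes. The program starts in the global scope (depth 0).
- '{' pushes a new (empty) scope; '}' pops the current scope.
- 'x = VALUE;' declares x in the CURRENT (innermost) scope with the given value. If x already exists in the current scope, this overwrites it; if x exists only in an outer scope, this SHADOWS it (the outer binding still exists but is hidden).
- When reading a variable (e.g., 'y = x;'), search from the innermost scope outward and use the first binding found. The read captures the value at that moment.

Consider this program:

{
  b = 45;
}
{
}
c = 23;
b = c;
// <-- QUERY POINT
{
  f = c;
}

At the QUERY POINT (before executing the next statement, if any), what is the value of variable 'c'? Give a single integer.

Answer: 23

Derivation:
Step 1: enter scope (depth=1)
Step 2: declare b=45 at depth 1
Step 3: exit scope (depth=0)
Step 4: enter scope (depth=1)
Step 5: exit scope (depth=0)
Step 6: declare c=23 at depth 0
Step 7: declare b=(read c)=23 at depth 0
Visible at query point: b=23 c=23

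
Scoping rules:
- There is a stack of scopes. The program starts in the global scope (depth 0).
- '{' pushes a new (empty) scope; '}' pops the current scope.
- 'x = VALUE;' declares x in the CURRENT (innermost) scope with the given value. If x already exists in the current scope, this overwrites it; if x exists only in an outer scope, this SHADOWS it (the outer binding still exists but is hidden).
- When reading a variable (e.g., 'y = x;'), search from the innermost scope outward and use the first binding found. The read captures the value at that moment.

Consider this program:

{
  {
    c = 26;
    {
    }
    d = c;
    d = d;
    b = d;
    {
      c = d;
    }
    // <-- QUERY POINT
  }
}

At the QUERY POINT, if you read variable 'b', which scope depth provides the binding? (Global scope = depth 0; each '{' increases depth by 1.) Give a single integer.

Step 1: enter scope (depth=1)
Step 2: enter scope (depth=2)
Step 3: declare c=26 at depth 2
Step 4: enter scope (depth=3)
Step 5: exit scope (depth=2)
Step 6: declare d=(read c)=26 at depth 2
Step 7: declare d=(read d)=26 at depth 2
Step 8: declare b=(read d)=26 at depth 2
Step 9: enter scope (depth=3)
Step 10: declare c=(read d)=26 at depth 3
Step 11: exit scope (depth=2)
Visible at query point: b=26 c=26 d=26

Answer: 2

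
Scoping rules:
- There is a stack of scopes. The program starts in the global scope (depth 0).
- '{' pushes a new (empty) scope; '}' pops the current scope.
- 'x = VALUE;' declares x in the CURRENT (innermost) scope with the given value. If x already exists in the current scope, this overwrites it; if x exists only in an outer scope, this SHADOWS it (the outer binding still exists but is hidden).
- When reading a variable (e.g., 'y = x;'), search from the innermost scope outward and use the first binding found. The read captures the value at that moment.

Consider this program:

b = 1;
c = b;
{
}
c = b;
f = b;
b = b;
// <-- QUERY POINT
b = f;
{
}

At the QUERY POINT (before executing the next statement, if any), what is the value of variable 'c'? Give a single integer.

Answer: 1

Derivation:
Step 1: declare b=1 at depth 0
Step 2: declare c=(read b)=1 at depth 0
Step 3: enter scope (depth=1)
Step 4: exit scope (depth=0)
Step 5: declare c=(read b)=1 at depth 0
Step 6: declare f=(read b)=1 at depth 0
Step 7: declare b=(read b)=1 at depth 0
Visible at query point: b=1 c=1 f=1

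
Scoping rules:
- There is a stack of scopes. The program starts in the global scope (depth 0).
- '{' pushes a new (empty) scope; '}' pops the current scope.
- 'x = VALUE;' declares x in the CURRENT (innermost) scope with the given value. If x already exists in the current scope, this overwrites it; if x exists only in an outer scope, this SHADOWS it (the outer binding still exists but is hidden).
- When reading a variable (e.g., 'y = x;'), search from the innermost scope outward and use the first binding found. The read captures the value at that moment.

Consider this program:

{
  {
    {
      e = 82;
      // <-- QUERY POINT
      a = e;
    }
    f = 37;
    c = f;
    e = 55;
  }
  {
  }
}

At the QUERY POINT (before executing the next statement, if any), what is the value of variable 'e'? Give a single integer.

Answer: 82

Derivation:
Step 1: enter scope (depth=1)
Step 2: enter scope (depth=2)
Step 3: enter scope (depth=3)
Step 4: declare e=82 at depth 3
Visible at query point: e=82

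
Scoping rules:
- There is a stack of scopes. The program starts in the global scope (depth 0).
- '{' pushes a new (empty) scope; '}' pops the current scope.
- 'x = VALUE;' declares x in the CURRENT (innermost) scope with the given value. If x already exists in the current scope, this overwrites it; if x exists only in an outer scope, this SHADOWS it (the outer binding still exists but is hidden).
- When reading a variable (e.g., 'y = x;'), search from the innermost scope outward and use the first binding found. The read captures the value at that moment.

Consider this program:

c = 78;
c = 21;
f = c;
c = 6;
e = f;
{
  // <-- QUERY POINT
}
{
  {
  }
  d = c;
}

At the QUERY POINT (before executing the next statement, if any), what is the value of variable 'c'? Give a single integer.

Answer: 6

Derivation:
Step 1: declare c=78 at depth 0
Step 2: declare c=21 at depth 0
Step 3: declare f=(read c)=21 at depth 0
Step 4: declare c=6 at depth 0
Step 5: declare e=(read f)=21 at depth 0
Step 6: enter scope (depth=1)
Visible at query point: c=6 e=21 f=21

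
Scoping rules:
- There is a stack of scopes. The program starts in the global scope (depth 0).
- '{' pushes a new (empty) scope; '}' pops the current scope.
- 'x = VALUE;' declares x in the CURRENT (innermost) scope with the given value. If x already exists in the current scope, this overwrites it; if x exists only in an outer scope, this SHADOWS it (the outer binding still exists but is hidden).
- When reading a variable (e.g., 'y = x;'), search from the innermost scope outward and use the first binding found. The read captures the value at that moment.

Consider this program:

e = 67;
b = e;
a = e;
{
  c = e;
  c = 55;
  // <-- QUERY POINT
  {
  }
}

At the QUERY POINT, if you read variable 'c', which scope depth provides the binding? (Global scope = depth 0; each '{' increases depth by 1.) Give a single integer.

Answer: 1

Derivation:
Step 1: declare e=67 at depth 0
Step 2: declare b=(read e)=67 at depth 0
Step 3: declare a=(read e)=67 at depth 0
Step 4: enter scope (depth=1)
Step 5: declare c=(read e)=67 at depth 1
Step 6: declare c=55 at depth 1
Visible at query point: a=67 b=67 c=55 e=67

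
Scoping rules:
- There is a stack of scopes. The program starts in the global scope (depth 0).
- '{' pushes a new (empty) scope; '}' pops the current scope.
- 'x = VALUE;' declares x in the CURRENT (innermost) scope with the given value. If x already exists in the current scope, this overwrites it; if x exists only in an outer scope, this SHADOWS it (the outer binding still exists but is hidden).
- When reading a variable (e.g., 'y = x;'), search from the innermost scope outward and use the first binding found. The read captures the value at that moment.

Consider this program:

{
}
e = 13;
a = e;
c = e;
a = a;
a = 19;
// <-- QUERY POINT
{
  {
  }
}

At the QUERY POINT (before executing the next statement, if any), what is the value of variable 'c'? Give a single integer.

Answer: 13

Derivation:
Step 1: enter scope (depth=1)
Step 2: exit scope (depth=0)
Step 3: declare e=13 at depth 0
Step 4: declare a=(read e)=13 at depth 0
Step 5: declare c=(read e)=13 at depth 0
Step 6: declare a=(read a)=13 at depth 0
Step 7: declare a=19 at depth 0
Visible at query point: a=19 c=13 e=13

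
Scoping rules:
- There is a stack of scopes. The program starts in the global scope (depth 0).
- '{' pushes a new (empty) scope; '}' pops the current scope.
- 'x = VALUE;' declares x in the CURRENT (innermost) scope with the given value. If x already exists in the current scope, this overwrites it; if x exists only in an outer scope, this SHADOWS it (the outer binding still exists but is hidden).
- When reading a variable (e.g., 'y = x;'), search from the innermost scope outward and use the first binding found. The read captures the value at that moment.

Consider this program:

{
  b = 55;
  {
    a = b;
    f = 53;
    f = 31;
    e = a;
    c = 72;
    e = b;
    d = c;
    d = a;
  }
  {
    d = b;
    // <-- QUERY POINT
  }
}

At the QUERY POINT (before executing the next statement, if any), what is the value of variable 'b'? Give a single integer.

Answer: 55

Derivation:
Step 1: enter scope (depth=1)
Step 2: declare b=55 at depth 1
Step 3: enter scope (depth=2)
Step 4: declare a=(read b)=55 at depth 2
Step 5: declare f=53 at depth 2
Step 6: declare f=31 at depth 2
Step 7: declare e=(read a)=55 at depth 2
Step 8: declare c=72 at depth 2
Step 9: declare e=(read b)=55 at depth 2
Step 10: declare d=(read c)=72 at depth 2
Step 11: declare d=(read a)=55 at depth 2
Step 12: exit scope (depth=1)
Step 13: enter scope (depth=2)
Step 14: declare d=(read b)=55 at depth 2
Visible at query point: b=55 d=55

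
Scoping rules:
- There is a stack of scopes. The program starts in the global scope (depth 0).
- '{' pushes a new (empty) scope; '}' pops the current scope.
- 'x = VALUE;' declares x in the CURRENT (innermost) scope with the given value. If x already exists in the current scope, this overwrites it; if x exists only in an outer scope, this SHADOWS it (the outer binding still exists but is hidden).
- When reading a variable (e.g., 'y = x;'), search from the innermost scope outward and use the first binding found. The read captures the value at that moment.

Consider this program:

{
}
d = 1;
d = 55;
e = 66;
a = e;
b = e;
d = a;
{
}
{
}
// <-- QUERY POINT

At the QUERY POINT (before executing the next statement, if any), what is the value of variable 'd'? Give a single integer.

Step 1: enter scope (depth=1)
Step 2: exit scope (depth=0)
Step 3: declare d=1 at depth 0
Step 4: declare d=55 at depth 0
Step 5: declare e=66 at depth 0
Step 6: declare a=(read e)=66 at depth 0
Step 7: declare b=(read e)=66 at depth 0
Step 8: declare d=(read a)=66 at depth 0
Step 9: enter scope (depth=1)
Step 10: exit scope (depth=0)
Step 11: enter scope (depth=1)
Step 12: exit scope (depth=0)
Visible at query point: a=66 b=66 d=66 e=66

Answer: 66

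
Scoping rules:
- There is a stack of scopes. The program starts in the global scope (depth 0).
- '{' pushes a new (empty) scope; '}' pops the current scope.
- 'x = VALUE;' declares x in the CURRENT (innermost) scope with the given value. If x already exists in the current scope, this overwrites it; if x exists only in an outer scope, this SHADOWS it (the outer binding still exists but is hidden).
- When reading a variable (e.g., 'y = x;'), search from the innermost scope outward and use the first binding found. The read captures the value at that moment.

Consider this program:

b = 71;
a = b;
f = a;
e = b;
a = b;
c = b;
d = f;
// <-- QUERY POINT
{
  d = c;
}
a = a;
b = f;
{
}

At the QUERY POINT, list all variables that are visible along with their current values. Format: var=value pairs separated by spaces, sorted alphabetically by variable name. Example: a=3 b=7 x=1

Step 1: declare b=71 at depth 0
Step 2: declare a=(read b)=71 at depth 0
Step 3: declare f=(read a)=71 at depth 0
Step 4: declare e=(read b)=71 at depth 0
Step 5: declare a=(read b)=71 at depth 0
Step 6: declare c=(read b)=71 at depth 0
Step 7: declare d=(read f)=71 at depth 0
Visible at query point: a=71 b=71 c=71 d=71 e=71 f=71

Answer: a=71 b=71 c=71 d=71 e=71 f=71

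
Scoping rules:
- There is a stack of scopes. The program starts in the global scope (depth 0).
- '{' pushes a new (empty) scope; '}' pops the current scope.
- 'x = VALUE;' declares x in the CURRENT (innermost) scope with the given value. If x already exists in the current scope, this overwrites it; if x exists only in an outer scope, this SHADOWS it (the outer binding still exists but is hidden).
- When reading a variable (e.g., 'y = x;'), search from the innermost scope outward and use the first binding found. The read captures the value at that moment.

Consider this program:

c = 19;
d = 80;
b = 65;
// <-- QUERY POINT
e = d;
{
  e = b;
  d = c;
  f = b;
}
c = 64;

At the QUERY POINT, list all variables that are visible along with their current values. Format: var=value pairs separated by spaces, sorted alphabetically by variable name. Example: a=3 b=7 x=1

Step 1: declare c=19 at depth 0
Step 2: declare d=80 at depth 0
Step 3: declare b=65 at depth 0
Visible at query point: b=65 c=19 d=80

Answer: b=65 c=19 d=80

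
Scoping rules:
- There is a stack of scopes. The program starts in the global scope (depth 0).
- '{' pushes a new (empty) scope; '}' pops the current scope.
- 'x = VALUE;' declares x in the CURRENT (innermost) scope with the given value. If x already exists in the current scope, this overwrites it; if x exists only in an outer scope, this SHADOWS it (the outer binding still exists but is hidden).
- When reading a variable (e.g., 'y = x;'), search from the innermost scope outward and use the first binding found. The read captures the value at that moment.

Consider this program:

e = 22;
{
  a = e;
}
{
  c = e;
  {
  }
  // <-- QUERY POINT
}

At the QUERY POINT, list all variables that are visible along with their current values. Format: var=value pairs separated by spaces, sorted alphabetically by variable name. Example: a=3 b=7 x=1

Answer: c=22 e=22

Derivation:
Step 1: declare e=22 at depth 0
Step 2: enter scope (depth=1)
Step 3: declare a=(read e)=22 at depth 1
Step 4: exit scope (depth=0)
Step 5: enter scope (depth=1)
Step 6: declare c=(read e)=22 at depth 1
Step 7: enter scope (depth=2)
Step 8: exit scope (depth=1)
Visible at query point: c=22 e=22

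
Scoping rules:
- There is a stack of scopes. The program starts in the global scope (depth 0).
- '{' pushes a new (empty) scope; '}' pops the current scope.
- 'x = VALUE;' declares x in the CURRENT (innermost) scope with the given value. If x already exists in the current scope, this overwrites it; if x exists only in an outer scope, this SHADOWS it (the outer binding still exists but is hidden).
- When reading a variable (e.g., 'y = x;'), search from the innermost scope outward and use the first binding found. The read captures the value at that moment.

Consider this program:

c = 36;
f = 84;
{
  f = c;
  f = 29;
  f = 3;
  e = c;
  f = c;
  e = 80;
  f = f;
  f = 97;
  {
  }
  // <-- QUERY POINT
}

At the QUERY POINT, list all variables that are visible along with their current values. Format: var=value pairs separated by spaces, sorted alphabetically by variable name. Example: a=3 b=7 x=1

Answer: c=36 e=80 f=97

Derivation:
Step 1: declare c=36 at depth 0
Step 2: declare f=84 at depth 0
Step 3: enter scope (depth=1)
Step 4: declare f=(read c)=36 at depth 1
Step 5: declare f=29 at depth 1
Step 6: declare f=3 at depth 1
Step 7: declare e=(read c)=36 at depth 1
Step 8: declare f=(read c)=36 at depth 1
Step 9: declare e=80 at depth 1
Step 10: declare f=(read f)=36 at depth 1
Step 11: declare f=97 at depth 1
Step 12: enter scope (depth=2)
Step 13: exit scope (depth=1)
Visible at query point: c=36 e=80 f=97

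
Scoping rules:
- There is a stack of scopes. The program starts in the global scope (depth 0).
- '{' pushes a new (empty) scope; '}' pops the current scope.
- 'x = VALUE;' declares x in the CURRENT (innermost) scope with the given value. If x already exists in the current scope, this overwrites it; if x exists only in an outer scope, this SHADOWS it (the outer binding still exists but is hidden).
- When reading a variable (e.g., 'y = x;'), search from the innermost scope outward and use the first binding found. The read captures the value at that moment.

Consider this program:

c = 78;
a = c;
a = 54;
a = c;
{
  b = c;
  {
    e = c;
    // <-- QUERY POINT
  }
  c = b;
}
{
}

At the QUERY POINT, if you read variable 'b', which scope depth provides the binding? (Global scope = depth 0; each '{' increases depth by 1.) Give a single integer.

Answer: 1

Derivation:
Step 1: declare c=78 at depth 0
Step 2: declare a=(read c)=78 at depth 0
Step 3: declare a=54 at depth 0
Step 4: declare a=(read c)=78 at depth 0
Step 5: enter scope (depth=1)
Step 6: declare b=(read c)=78 at depth 1
Step 7: enter scope (depth=2)
Step 8: declare e=(read c)=78 at depth 2
Visible at query point: a=78 b=78 c=78 e=78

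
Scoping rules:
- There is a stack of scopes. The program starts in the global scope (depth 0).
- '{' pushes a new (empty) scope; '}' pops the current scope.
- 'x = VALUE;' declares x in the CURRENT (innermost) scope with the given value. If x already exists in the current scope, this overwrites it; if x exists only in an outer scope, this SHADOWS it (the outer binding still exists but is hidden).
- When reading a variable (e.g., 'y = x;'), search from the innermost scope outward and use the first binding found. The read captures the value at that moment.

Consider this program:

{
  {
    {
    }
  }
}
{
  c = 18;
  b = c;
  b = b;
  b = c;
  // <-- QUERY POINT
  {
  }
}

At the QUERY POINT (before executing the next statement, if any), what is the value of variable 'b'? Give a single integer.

Step 1: enter scope (depth=1)
Step 2: enter scope (depth=2)
Step 3: enter scope (depth=3)
Step 4: exit scope (depth=2)
Step 5: exit scope (depth=1)
Step 6: exit scope (depth=0)
Step 7: enter scope (depth=1)
Step 8: declare c=18 at depth 1
Step 9: declare b=(read c)=18 at depth 1
Step 10: declare b=(read b)=18 at depth 1
Step 11: declare b=(read c)=18 at depth 1
Visible at query point: b=18 c=18

Answer: 18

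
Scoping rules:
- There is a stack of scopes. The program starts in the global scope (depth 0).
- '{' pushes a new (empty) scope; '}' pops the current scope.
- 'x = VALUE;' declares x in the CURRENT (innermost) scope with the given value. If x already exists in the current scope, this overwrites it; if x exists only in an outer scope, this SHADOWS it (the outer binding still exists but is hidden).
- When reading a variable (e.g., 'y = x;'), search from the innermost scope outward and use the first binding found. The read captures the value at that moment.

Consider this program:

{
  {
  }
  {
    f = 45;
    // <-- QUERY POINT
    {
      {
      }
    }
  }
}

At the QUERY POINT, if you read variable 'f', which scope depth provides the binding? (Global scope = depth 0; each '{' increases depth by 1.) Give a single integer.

Step 1: enter scope (depth=1)
Step 2: enter scope (depth=2)
Step 3: exit scope (depth=1)
Step 4: enter scope (depth=2)
Step 5: declare f=45 at depth 2
Visible at query point: f=45

Answer: 2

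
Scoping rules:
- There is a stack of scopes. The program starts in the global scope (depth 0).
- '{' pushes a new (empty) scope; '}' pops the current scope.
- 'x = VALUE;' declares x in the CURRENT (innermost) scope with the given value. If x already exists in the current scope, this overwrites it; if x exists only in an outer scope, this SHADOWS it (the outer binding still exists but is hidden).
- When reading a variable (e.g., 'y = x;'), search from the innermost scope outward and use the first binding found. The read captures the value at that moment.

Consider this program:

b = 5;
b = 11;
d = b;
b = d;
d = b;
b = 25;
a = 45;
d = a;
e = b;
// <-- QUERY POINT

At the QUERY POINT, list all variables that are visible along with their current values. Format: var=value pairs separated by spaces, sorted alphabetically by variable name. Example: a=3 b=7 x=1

Answer: a=45 b=25 d=45 e=25

Derivation:
Step 1: declare b=5 at depth 0
Step 2: declare b=11 at depth 0
Step 3: declare d=(read b)=11 at depth 0
Step 4: declare b=(read d)=11 at depth 0
Step 5: declare d=(read b)=11 at depth 0
Step 6: declare b=25 at depth 0
Step 7: declare a=45 at depth 0
Step 8: declare d=(read a)=45 at depth 0
Step 9: declare e=(read b)=25 at depth 0
Visible at query point: a=45 b=25 d=45 e=25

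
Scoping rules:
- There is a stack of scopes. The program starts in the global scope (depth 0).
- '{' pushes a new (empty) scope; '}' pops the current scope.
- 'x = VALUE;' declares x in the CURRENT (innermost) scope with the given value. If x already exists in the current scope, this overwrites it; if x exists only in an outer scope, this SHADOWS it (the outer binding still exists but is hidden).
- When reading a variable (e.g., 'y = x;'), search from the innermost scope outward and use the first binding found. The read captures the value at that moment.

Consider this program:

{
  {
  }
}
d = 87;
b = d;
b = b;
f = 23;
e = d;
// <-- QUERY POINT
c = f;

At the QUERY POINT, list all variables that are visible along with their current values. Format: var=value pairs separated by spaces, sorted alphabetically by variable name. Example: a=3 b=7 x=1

Step 1: enter scope (depth=1)
Step 2: enter scope (depth=2)
Step 3: exit scope (depth=1)
Step 4: exit scope (depth=0)
Step 5: declare d=87 at depth 0
Step 6: declare b=(read d)=87 at depth 0
Step 7: declare b=(read b)=87 at depth 0
Step 8: declare f=23 at depth 0
Step 9: declare e=(read d)=87 at depth 0
Visible at query point: b=87 d=87 e=87 f=23

Answer: b=87 d=87 e=87 f=23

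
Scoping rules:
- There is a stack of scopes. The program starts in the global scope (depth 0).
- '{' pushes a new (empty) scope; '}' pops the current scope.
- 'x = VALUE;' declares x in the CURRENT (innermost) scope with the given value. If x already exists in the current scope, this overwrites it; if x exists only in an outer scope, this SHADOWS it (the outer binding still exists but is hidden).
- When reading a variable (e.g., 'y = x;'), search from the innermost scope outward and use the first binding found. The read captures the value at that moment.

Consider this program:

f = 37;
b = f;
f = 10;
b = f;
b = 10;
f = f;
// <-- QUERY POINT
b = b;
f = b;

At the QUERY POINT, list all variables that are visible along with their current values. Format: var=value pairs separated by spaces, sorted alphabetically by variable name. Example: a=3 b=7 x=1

Answer: b=10 f=10

Derivation:
Step 1: declare f=37 at depth 0
Step 2: declare b=(read f)=37 at depth 0
Step 3: declare f=10 at depth 0
Step 4: declare b=(read f)=10 at depth 0
Step 5: declare b=10 at depth 0
Step 6: declare f=(read f)=10 at depth 0
Visible at query point: b=10 f=10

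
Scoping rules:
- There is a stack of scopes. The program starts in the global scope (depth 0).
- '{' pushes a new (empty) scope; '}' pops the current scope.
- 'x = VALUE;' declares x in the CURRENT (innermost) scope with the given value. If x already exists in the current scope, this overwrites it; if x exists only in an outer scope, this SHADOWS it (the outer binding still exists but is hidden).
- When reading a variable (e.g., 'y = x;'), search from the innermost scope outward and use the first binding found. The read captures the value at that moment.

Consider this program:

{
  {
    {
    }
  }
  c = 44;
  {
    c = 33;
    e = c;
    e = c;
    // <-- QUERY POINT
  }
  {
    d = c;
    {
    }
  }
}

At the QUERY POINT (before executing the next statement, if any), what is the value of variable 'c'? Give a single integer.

Answer: 33

Derivation:
Step 1: enter scope (depth=1)
Step 2: enter scope (depth=2)
Step 3: enter scope (depth=3)
Step 4: exit scope (depth=2)
Step 5: exit scope (depth=1)
Step 6: declare c=44 at depth 1
Step 7: enter scope (depth=2)
Step 8: declare c=33 at depth 2
Step 9: declare e=(read c)=33 at depth 2
Step 10: declare e=(read c)=33 at depth 2
Visible at query point: c=33 e=33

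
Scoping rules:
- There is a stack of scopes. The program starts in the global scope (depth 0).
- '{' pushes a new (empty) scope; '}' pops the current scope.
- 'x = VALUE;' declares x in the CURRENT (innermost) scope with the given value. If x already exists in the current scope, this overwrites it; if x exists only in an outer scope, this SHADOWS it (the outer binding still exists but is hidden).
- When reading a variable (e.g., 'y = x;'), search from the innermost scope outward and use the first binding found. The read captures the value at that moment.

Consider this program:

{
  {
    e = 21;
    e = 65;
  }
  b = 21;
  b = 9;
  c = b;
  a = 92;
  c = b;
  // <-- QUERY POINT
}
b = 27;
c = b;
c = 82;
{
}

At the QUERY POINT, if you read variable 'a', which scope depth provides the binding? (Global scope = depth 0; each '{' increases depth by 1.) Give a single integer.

Answer: 1

Derivation:
Step 1: enter scope (depth=1)
Step 2: enter scope (depth=2)
Step 3: declare e=21 at depth 2
Step 4: declare e=65 at depth 2
Step 5: exit scope (depth=1)
Step 6: declare b=21 at depth 1
Step 7: declare b=9 at depth 1
Step 8: declare c=(read b)=9 at depth 1
Step 9: declare a=92 at depth 1
Step 10: declare c=(read b)=9 at depth 1
Visible at query point: a=92 b=9 c=9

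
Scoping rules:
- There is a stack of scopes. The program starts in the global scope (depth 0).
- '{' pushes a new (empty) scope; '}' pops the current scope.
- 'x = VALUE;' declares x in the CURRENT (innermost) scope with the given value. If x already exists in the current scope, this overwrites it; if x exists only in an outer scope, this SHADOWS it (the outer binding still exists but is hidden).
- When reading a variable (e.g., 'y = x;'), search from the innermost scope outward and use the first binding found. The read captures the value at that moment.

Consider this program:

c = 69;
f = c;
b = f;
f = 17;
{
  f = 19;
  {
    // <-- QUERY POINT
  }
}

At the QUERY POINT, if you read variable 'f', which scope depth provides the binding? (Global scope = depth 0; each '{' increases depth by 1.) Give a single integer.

Answer: 1

Derivation:
Step 1: declare c=69 at depth 0
Step 2: declare f=(read c)=69 at depth 0
Step 3: declare b=(read f)=69 at depth 0
Step 4: declare f=17 at depth 0
Step 5: enter scope (depth=1)
Step 6: declare f=19 at depth 1
Step 7: enter scope (depth=2)
Visible at query point: b=69 c=69 f=19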